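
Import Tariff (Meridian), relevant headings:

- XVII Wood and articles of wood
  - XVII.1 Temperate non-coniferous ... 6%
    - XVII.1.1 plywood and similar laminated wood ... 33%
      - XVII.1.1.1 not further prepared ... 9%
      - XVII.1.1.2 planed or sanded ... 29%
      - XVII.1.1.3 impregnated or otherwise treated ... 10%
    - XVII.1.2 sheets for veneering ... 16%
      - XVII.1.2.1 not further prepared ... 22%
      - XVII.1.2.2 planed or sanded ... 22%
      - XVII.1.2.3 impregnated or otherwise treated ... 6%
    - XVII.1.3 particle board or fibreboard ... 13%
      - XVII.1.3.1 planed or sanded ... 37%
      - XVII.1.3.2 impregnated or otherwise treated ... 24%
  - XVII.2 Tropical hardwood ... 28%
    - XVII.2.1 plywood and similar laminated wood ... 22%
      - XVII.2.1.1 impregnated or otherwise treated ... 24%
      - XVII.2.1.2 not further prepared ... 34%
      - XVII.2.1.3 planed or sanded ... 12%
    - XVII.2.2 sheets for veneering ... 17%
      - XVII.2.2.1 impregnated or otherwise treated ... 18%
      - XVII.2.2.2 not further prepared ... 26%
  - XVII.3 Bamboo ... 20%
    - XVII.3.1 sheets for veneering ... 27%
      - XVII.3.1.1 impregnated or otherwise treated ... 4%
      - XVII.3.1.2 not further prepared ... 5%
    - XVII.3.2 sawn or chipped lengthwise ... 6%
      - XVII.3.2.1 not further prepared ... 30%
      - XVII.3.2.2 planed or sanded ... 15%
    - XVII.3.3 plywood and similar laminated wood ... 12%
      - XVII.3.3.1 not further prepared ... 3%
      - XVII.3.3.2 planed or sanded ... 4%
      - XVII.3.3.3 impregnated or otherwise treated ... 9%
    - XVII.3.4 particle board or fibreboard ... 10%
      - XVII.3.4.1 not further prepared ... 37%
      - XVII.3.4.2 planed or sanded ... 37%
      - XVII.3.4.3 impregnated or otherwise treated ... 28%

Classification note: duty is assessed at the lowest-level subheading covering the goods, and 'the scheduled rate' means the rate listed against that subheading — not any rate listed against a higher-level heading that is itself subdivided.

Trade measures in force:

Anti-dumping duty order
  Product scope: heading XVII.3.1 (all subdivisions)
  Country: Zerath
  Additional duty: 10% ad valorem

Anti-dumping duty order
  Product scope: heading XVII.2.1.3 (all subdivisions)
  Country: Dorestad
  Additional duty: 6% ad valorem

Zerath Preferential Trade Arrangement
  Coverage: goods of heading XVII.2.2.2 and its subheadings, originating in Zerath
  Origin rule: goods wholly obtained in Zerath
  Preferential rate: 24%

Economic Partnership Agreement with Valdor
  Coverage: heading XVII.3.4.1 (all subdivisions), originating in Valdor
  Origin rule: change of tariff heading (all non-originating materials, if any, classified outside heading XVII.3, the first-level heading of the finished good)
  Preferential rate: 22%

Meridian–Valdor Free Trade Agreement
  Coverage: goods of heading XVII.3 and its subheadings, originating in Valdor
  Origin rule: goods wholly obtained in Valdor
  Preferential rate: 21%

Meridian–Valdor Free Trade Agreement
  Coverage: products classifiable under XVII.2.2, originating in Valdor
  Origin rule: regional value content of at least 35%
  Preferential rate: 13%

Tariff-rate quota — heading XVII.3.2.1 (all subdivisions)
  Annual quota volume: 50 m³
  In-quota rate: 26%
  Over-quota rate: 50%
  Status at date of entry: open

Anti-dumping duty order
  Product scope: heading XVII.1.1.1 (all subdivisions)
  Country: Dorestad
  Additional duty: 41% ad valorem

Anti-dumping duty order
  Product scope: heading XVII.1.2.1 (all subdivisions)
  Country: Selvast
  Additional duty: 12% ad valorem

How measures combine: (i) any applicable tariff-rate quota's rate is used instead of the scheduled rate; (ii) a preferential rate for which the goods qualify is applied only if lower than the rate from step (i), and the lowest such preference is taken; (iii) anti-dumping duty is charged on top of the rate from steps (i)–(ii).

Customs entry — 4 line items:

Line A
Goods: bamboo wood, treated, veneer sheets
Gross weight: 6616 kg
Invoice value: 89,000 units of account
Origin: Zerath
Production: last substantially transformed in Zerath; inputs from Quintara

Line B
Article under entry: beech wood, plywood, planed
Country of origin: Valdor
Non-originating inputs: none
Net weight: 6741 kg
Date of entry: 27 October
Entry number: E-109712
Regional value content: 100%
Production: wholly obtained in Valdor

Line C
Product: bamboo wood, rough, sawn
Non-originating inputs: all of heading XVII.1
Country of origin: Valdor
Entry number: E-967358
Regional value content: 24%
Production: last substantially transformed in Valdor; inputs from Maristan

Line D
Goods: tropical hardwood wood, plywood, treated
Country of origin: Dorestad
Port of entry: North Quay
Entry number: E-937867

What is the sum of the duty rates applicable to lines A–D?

Line A: bamboo → XVII.3; veneer sheets → XVII.3.1; treated → XVII.3.1.1. Scheduled 4%. Zerath agreement on XVII.2.2.2: XVII.3.1.1 not covered; anti-dumping (Zerath, XVII.3.1): +10%; total 4% + 10% = 14%. → 14%.
Line B: beech → XVII.1; plywood → XVII.1.1; planed → XVII.1.1.2. Scheduled 29%. Valdor agreement on XVII.3.4.1: XVII.1.1.2 not covered; Valdor agreement on XVII.3: XVII.1.1.2 not covered; Valdor agreement on XVII.2.2: XVII.1.1.2 not covered. → 29%.
Line C: bamboo → XVII.3; sawn → XVII.3.2; rough → XVII.3.2.1. Scheduled 30%. quota on XVII.3.2.1 open → in-quota 26%; Valdor agreement on XVII.3.4.1: XVII.3.2.1 not covered; Valdor agreement on XVII.3: not wholly obtained; Valdor agreement on XVII.2.2: XVII.3.2.1 not covered. → 26%.
Line D: tropical hardwood → XVII.2; plywood → XVII.2.1; treated → XVII.2.1.1. Scheduled 24%. No special measure applies. → 24%.
Sum: 14% + 29% + 26% + 24% = 93%.

93%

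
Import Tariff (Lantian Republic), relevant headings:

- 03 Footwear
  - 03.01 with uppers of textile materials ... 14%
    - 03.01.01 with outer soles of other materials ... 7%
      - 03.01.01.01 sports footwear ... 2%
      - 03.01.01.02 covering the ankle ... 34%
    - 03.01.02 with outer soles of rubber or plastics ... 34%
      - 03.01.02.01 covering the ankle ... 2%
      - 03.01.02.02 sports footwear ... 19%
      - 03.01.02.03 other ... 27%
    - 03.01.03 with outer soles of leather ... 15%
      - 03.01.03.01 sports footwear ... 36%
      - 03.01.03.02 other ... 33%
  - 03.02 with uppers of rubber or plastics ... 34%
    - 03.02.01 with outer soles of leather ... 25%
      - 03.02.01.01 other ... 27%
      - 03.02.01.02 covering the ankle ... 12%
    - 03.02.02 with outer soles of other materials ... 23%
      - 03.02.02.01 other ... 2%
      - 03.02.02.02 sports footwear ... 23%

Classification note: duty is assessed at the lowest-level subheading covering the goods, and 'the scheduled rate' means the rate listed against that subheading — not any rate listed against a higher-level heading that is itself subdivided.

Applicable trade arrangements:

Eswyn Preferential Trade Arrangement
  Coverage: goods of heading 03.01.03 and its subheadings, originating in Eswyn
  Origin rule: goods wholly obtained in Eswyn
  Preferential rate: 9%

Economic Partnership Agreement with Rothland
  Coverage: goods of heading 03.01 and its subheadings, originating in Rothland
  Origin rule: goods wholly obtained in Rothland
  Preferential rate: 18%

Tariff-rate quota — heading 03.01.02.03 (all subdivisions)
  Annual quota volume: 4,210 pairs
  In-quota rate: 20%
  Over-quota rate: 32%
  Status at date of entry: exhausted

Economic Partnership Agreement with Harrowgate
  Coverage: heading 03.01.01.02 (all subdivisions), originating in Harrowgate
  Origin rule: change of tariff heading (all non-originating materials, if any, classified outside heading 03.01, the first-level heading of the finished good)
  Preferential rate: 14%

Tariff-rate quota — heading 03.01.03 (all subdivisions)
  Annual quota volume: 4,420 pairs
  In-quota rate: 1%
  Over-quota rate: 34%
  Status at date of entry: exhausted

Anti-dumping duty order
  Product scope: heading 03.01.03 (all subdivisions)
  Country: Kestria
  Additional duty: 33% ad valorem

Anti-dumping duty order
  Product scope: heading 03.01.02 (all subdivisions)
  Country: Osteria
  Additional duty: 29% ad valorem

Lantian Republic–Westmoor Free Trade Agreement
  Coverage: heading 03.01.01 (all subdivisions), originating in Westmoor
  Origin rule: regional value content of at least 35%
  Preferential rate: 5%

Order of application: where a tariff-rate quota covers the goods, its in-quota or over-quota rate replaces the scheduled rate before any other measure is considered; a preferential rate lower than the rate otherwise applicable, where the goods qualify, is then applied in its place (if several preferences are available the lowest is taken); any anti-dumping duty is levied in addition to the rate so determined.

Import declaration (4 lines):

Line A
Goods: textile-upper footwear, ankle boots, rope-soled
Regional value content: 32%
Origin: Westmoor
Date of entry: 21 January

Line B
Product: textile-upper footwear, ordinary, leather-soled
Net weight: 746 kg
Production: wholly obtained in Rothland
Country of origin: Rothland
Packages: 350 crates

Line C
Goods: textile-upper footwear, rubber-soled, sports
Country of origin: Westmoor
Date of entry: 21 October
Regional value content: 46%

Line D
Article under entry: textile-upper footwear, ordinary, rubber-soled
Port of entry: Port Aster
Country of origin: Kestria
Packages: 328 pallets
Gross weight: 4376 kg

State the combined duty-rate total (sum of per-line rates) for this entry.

103%

Line A: textile-upper → 03.01; rope-soled → 03.01.01; ankle boots → 03.01.01.02. Scheduled 34%. Westmoor agreement on 03.01.01: RVC < 35%. → 34%.
Line B: textile-upper → 03.01; leather-soled → 03.01.03; ordinary → 03.01.03.02. Scheduled 33%. quota on 03.01.03 exhausted → over-quota 34%; Rothland agreement on 03.01: wholly obtained → 18% available; preferential 18%. → 18%.
Line C: textile-upper → 03.01; rubber-soled → 03.01.02; sports → 03.01.02.02. Scheduled 19%. Westmoor agreement on 03.01.01: 03.01.02.02 not covered. → 19%.
Line D: textile-upper → 03.01; rubber-soled → 03.01.02; ordinary → 03.01.02.03. Scheduled 27%. quota on 03.01.02.03 exhausted → over-quota 32%. → 32%.
Sum: 34% + 18% + 19% + 32% = 103%.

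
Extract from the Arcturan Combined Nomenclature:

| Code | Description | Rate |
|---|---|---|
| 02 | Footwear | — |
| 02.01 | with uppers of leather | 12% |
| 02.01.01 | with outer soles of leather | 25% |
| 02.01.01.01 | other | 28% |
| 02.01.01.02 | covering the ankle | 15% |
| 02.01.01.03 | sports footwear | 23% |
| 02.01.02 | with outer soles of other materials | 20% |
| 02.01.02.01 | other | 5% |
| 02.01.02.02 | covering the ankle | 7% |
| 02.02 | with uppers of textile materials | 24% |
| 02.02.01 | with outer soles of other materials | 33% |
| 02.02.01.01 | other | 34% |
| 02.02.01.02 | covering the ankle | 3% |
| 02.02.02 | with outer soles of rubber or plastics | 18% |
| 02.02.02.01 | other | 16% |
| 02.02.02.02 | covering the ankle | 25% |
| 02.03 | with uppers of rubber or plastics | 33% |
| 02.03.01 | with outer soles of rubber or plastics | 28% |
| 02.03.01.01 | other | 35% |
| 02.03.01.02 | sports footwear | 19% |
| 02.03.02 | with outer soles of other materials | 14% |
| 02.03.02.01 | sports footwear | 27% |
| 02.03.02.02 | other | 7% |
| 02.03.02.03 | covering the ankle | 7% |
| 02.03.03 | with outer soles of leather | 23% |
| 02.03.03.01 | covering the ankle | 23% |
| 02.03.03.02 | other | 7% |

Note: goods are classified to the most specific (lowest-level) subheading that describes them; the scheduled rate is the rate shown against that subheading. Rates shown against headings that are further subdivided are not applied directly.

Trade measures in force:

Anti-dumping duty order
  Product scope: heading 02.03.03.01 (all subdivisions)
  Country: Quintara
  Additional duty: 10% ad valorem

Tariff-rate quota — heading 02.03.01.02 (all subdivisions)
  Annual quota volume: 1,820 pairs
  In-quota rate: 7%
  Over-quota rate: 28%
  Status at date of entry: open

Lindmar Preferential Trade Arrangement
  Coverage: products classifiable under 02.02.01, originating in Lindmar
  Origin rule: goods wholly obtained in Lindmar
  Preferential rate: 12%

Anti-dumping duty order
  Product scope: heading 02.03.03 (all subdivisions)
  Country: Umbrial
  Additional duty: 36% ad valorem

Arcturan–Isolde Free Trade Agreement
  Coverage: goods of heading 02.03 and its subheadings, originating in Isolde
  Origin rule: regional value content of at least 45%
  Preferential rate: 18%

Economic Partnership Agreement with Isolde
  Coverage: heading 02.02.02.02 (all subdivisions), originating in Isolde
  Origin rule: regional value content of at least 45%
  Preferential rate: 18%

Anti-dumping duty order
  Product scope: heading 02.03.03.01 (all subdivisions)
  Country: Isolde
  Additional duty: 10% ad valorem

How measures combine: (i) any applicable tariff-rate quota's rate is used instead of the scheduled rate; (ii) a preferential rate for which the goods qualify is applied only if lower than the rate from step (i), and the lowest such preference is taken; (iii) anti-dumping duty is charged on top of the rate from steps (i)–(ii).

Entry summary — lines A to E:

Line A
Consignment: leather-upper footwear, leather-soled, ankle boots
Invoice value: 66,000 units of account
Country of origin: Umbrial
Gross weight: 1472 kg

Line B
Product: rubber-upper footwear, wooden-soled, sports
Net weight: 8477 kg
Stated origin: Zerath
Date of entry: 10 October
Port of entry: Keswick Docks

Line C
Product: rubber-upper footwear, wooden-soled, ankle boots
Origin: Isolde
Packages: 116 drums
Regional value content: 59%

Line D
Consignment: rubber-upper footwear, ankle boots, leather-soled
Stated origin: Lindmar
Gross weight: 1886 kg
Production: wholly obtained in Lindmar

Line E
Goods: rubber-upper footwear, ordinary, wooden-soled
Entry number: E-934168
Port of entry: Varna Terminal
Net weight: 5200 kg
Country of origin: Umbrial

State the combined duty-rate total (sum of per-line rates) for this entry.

79%

Line A: leather-upper → 02.01; leather-soled → 02.01.01; ankle boots → 02.01.01.02. Scheduled 15%. No special measure applies. → 15%.
Line B: rubber-upper → 02.03; wooden-soled → 02.03.02; sports → 02.03.02.01. Scheduled 27%. No special measure applies. → 27%.
Line C: rubber-upper → 02.03; wooden-soled → 02.03.02; ankle boots → 02.03.02.03. Scheduled 7%. Isolde agreement on 02.03: RVC ≥ 45% → 18% available; Isolde agreement on 02.02.02.02: 02.03.02.03 not covered; preference 18% not lower than 7% → no reduction. → 7%.
Line D: rubber-upper → 02.03; leather-soled → 02.03.03; ankle boots → 02.03.03.01. Scheduled 23%. Lindmar agreement on 02.02.01: 02.03.03.01 not covered. → 23%.
Line E: rubber-upper → 02.03; wooden-soled → 02.03.02; ordinary → 02.03.02.02. Scheduled 7%. No special measure applies. → 7%.
Sum: 15% + 27% + 7% + 23% + 7% = 79%.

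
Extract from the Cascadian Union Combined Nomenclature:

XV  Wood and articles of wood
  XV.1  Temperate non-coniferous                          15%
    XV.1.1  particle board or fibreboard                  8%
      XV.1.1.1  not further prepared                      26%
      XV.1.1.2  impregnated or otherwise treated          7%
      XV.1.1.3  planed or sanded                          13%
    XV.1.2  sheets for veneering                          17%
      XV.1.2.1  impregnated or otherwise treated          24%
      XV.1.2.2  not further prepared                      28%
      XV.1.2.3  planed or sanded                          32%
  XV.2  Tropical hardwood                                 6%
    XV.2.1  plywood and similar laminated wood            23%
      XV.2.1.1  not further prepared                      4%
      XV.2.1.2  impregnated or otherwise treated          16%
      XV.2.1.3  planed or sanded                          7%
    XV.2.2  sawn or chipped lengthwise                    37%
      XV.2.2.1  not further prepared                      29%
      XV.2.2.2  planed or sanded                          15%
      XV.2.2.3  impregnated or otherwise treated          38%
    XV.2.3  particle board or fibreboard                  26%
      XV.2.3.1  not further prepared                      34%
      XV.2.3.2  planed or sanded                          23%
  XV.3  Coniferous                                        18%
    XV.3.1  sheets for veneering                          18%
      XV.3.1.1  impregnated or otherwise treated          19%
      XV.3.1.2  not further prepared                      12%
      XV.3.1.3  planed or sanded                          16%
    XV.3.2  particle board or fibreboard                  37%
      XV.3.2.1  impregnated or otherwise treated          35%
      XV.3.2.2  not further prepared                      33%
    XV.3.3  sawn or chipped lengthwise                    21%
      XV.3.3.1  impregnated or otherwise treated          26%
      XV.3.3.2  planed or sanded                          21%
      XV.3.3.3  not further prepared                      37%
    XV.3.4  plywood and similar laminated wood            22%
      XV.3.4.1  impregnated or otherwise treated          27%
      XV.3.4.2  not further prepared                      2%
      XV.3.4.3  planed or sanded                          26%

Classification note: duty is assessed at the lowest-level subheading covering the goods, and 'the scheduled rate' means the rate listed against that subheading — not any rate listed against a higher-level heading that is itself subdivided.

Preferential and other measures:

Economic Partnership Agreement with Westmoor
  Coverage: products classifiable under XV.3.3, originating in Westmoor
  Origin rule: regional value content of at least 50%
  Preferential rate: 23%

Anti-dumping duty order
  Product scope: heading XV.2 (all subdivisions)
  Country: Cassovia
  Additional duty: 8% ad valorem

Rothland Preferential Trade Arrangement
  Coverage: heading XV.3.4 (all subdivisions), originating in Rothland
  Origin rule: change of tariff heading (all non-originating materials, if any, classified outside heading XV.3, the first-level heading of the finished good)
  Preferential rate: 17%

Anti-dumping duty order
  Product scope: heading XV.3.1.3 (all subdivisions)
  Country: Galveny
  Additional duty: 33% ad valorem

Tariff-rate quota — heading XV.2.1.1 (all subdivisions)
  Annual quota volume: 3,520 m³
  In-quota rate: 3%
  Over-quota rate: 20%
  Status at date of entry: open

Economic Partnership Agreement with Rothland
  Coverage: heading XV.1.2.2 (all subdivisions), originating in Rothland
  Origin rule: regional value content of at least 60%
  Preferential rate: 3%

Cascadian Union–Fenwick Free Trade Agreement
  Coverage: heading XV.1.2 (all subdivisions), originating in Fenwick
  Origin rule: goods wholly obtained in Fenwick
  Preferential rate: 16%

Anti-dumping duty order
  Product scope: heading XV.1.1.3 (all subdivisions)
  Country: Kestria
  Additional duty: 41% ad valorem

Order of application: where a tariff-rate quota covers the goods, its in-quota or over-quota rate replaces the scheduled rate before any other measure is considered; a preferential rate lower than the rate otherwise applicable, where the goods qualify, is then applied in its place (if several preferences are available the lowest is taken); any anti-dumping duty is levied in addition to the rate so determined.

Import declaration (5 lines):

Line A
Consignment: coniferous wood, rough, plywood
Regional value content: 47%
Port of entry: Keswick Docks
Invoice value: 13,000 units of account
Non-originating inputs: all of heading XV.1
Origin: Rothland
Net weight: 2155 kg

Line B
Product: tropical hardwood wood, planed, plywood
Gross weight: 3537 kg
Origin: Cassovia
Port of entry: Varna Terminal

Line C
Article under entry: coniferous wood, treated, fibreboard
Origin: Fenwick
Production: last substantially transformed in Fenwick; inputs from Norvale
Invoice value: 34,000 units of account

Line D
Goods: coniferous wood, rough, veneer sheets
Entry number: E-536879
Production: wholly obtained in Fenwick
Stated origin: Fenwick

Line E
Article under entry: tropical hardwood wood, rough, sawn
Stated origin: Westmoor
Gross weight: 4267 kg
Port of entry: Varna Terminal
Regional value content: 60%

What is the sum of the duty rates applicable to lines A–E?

Line A: coniferous → XV.3; plywood → XV.3.4; rough → XV.3.4.2. Scheduled 2%. Rothland agreement on XV.3.4: CTH met → 17% available; Rothland agreement on XV.1.2.2: XV.3.4.2 not covered; preference 17% not lower than 2% → no reduction. → 2%.
Line B: tropical hardwood → XV.2; plywood → XV.2.1; planed → XV.2.1.3. Scheduled 7%. anti-dumping (Cassovia, XV.2): +8%; total 7% + 8% = 15%. → 15%.
Line C: coniferous → XV.3; fibreboard → XV.3.2; treated → XV.3.2.1. Scheduled 35%. Fenwick agreement on XV.1.2: XV.3.2.1 not covered. → 35%.
Line D: coniferous → XV.3; veneer sheets → XV.3.1; rough → XV.3.1.2. Scheduled 12%. Fenwick agreement on XV.1.2: XV.3.1.2 not covered. → 12%.
Line E: tropical hardwood → XV.2; sawn → XV.2.2; rough → XV.2.2.1. Scheduled 29%. Westmoor agreement on XV.3.3: XV.2.2.1 not covered. → 29%.
Sum: 2% + 15% + 35% + 12% + 29% = 93%.

93%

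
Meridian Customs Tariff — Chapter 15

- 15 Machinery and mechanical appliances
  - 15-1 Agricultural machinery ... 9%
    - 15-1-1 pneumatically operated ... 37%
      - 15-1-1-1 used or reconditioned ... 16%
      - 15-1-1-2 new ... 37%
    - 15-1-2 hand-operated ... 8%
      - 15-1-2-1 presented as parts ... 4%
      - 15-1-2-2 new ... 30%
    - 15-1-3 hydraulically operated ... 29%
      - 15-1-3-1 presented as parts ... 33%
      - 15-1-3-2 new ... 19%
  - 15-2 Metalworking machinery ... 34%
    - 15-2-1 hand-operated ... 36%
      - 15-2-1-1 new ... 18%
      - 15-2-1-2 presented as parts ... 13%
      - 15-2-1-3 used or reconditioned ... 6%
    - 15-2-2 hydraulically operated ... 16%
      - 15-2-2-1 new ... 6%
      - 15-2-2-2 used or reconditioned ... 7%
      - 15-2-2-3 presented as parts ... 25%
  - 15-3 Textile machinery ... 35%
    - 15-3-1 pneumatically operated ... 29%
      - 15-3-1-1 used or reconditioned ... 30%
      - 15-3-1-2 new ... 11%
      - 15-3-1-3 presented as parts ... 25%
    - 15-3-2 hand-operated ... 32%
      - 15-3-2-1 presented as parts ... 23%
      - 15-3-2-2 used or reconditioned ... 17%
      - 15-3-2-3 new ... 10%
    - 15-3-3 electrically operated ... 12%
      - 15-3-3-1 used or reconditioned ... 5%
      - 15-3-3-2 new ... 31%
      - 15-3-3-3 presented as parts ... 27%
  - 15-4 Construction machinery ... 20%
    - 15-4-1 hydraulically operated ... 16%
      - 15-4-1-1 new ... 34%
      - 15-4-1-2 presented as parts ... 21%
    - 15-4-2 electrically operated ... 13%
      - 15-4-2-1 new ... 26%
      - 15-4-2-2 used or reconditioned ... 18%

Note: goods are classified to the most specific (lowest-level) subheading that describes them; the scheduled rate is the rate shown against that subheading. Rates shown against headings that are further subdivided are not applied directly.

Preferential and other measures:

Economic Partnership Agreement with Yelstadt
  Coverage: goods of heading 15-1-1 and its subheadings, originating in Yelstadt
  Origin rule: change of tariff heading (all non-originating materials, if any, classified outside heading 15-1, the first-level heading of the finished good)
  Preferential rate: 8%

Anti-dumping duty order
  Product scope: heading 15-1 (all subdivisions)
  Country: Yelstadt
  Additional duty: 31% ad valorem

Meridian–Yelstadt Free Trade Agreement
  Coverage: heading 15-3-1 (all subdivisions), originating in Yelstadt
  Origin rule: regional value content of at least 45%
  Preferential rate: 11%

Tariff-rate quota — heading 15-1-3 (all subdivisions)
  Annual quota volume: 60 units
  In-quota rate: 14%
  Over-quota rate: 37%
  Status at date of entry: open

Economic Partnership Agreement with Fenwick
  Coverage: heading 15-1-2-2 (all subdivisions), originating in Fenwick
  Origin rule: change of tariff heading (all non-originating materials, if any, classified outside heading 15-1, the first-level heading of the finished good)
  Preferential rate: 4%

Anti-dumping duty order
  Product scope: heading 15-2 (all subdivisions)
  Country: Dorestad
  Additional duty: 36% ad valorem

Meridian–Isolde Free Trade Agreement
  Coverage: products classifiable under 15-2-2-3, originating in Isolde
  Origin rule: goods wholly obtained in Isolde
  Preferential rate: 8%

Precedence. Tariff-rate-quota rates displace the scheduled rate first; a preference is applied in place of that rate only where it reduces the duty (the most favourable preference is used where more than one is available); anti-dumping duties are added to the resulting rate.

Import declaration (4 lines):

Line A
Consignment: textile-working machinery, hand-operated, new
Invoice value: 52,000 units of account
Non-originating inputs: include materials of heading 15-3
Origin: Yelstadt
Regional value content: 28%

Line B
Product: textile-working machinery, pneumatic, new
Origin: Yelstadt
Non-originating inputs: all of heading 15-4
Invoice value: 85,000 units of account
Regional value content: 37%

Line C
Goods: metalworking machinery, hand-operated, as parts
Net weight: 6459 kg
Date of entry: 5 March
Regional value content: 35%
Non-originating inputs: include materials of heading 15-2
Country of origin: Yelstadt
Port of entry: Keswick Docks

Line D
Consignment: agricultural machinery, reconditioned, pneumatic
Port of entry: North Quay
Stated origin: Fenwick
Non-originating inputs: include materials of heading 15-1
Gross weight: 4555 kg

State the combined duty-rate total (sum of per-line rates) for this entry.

50%

Line A: textile-working → 15-3; hand-operated → 15-3-2; new → 15-3-2-3. Scheduled 10%. Yelstadt agreement on 15-1-1: 15-3-2-3 not covered; Yelstadt agreement on 15-3-1: 15-3-2-3 not covered. → 10%.
Line B: textile-working → 15-3; pneumatic → 15-3-1; new → 15-3-1-2. Scheduled 11%. Yelstadt agreement on 15-1-1: 15-3-1-2 not covered; Yelstadt agreement on 15-3-1: RVC < 45%. → 11%.
Line C: metalworking → 15-2; hand-operated → 15-2-1; as parts → 15-2-1-2. Scheduled 13%. Yelstadt agreement on 15-1-1: 15-2-1-2 not covered; Yelstadt agreement on 15-3-1: 15-2-1-2 not covered. → 13%.
Line D: agricultural → 15-1; pneumatic → 15-1-1; reconditioned → 15-1-1-1. Scheduled 16%. Fenwick agreement on 15-1-2-2: 15-1-1-1 not covered. → 16%.
Sum: 10% + 11% + 13% + 16% = 50%.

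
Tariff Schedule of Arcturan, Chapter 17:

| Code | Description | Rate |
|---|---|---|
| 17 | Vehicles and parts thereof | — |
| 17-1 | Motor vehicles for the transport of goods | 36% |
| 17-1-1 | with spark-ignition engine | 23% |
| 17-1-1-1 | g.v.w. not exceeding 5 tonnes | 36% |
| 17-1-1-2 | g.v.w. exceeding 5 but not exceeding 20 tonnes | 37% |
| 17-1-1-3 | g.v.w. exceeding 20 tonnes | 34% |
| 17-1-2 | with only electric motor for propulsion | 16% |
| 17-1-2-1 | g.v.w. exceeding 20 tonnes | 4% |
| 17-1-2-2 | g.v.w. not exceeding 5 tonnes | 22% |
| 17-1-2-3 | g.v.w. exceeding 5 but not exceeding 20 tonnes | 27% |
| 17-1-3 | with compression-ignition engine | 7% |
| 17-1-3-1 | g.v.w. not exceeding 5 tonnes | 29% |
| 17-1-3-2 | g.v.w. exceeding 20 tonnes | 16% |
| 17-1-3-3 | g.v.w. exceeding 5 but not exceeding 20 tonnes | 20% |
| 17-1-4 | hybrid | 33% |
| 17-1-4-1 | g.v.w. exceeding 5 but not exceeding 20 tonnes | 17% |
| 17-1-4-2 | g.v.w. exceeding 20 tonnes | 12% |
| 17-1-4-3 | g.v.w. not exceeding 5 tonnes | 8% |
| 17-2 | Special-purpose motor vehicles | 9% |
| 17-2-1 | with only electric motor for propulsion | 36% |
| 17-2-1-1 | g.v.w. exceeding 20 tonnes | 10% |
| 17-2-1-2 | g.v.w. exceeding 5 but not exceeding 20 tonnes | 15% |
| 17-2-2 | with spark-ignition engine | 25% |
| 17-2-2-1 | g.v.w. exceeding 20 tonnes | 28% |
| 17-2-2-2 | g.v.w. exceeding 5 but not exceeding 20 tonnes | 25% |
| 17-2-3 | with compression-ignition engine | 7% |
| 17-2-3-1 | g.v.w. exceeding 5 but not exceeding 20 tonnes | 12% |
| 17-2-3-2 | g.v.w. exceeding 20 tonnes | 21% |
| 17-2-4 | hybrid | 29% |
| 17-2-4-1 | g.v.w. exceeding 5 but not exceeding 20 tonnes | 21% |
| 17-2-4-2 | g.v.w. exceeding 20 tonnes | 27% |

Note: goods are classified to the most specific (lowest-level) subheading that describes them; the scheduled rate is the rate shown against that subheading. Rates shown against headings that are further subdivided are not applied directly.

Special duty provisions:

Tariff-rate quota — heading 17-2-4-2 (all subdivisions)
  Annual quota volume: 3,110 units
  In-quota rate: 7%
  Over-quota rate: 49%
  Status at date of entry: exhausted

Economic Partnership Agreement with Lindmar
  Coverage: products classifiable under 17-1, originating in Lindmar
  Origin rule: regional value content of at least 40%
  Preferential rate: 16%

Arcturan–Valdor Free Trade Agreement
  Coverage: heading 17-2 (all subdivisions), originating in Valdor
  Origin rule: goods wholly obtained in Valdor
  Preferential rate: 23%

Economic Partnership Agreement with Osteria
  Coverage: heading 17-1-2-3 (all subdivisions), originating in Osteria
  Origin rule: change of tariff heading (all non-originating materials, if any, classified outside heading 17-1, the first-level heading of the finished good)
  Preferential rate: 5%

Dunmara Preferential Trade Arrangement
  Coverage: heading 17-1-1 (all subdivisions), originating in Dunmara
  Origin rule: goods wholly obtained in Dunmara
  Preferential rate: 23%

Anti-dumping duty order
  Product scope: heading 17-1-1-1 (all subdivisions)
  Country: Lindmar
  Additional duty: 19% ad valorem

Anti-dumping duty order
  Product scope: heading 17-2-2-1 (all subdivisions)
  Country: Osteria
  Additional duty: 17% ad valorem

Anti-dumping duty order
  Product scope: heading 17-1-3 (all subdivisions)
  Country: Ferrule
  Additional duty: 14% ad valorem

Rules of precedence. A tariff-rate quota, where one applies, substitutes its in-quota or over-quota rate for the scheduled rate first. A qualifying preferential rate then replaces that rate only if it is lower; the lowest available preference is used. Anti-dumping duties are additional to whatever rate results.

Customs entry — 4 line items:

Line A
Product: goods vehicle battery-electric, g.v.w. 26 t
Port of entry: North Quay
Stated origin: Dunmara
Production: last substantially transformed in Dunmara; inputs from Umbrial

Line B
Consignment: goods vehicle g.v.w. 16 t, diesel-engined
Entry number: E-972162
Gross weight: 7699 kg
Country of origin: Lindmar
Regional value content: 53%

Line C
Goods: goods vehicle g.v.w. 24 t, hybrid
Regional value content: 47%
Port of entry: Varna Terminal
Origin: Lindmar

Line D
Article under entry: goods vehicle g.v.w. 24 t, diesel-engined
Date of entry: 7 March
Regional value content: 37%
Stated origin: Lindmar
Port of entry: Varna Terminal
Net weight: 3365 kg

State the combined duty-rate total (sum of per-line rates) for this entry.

Line A: goods vehicle → 17-1; battery-electric → 17-1-2; g.v.w. 26 t → 17-1-2-1. Scheduled 4%. Dunmara agreement on 17-1-1: 17-1-2-1 not covered. → 4%.
Line B: goods vehicle → 17-1; diesel-engined → 17-1-3; g.v.w. 16 t → 17-1-3-3. Scheduled 20%. Lindmar agreement on 17-1: RVC ≥ 40% → 16% available; preferential 16%. → 16%.
Line C: goods vehicle → 17-1; hybrid → 17-1-4; g.v.w. 24 t → 17-1-4-2. Scheduled 12%. Lindmar agreement on 17-1: RVC ≥ 40% → 16% available; preference 16% not lower than 12% → no reduction. → 12%.
Line D: goods vehicle → 17-1; diesel-engined → 17-1-3; g.v.w. 24 t → 17-1-3-2. Scheduled 16%. Lindmar agreement on 17-1: RVC < 40%. → 16%.
Sum: 4% + 16% + 12% + 16% = 48%.

48%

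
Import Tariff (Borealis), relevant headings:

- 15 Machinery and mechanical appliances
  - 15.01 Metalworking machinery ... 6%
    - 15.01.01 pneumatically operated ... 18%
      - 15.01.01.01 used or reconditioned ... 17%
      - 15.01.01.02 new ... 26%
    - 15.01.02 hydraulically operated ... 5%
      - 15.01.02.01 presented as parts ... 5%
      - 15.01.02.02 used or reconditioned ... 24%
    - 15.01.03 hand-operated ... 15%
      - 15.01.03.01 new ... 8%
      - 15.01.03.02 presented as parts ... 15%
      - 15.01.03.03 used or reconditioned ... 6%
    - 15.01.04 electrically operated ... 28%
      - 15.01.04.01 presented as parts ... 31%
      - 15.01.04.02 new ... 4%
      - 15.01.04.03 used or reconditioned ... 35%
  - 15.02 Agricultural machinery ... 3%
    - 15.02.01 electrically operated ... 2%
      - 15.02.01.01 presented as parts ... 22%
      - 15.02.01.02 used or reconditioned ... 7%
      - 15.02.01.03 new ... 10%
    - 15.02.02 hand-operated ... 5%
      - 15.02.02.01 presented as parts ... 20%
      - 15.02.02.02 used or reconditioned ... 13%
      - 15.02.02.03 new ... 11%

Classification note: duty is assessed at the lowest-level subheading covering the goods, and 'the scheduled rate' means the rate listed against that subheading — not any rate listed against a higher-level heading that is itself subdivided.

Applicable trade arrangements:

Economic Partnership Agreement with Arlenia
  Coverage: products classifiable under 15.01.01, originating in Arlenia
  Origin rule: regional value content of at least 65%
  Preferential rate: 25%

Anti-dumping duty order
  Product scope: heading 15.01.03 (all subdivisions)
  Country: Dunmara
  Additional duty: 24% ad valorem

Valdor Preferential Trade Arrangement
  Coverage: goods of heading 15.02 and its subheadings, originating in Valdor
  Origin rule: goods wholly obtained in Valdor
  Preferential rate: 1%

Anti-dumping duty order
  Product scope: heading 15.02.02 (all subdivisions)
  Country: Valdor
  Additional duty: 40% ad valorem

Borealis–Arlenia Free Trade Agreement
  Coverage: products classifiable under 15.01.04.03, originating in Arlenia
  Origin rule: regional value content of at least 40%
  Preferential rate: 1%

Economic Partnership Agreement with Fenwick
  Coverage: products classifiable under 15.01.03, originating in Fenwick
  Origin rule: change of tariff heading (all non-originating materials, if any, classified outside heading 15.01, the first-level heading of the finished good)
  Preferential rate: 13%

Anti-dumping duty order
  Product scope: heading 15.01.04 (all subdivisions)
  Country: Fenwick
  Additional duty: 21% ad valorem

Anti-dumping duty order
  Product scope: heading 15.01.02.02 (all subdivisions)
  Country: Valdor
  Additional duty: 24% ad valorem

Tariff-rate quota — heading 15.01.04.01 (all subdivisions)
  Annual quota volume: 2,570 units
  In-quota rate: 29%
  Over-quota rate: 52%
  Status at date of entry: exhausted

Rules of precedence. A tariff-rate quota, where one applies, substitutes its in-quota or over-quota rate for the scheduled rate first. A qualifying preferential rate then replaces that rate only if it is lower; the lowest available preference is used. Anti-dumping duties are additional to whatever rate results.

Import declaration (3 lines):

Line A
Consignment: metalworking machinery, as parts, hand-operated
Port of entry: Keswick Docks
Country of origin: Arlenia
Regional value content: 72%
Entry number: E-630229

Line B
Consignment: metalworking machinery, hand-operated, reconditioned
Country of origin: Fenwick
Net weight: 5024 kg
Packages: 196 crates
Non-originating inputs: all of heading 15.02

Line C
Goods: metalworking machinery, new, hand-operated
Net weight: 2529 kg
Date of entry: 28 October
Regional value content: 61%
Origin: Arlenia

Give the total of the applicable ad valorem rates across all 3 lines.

Line A: metalworking → 15.01; hand-operated → 15.01.03; as parts → 15.01.03.02. Scheduled 15%. Arlenia agreement on 15.01.01: 15.01.03.02 not covered; Arlenia agreement on 15.01.04.03: 15.01.03.02 not covered. → 15%.
Line B: metalworking → 15.01; hand-operated → 15.01.03; reconditioned → 15.01.03.03. Scheduled 6%. Fenwick agreement on 15.01.03: CTH met → 13% available; preference 13% not lower than 6% → no reduction. → 6%.
Line C: metalworking → 15.01; hand-operated → 15.01.03; new → 15.01.03.01. Scheduled 8%. Arlenia agreement on 15.01.01: 15.01.03.01 not covered; Arlenia agreement on 15.01.04.03: 15.01.03.01 not covered. → 8%.
Sum: 15% + 6% + 8% = 29%.

29%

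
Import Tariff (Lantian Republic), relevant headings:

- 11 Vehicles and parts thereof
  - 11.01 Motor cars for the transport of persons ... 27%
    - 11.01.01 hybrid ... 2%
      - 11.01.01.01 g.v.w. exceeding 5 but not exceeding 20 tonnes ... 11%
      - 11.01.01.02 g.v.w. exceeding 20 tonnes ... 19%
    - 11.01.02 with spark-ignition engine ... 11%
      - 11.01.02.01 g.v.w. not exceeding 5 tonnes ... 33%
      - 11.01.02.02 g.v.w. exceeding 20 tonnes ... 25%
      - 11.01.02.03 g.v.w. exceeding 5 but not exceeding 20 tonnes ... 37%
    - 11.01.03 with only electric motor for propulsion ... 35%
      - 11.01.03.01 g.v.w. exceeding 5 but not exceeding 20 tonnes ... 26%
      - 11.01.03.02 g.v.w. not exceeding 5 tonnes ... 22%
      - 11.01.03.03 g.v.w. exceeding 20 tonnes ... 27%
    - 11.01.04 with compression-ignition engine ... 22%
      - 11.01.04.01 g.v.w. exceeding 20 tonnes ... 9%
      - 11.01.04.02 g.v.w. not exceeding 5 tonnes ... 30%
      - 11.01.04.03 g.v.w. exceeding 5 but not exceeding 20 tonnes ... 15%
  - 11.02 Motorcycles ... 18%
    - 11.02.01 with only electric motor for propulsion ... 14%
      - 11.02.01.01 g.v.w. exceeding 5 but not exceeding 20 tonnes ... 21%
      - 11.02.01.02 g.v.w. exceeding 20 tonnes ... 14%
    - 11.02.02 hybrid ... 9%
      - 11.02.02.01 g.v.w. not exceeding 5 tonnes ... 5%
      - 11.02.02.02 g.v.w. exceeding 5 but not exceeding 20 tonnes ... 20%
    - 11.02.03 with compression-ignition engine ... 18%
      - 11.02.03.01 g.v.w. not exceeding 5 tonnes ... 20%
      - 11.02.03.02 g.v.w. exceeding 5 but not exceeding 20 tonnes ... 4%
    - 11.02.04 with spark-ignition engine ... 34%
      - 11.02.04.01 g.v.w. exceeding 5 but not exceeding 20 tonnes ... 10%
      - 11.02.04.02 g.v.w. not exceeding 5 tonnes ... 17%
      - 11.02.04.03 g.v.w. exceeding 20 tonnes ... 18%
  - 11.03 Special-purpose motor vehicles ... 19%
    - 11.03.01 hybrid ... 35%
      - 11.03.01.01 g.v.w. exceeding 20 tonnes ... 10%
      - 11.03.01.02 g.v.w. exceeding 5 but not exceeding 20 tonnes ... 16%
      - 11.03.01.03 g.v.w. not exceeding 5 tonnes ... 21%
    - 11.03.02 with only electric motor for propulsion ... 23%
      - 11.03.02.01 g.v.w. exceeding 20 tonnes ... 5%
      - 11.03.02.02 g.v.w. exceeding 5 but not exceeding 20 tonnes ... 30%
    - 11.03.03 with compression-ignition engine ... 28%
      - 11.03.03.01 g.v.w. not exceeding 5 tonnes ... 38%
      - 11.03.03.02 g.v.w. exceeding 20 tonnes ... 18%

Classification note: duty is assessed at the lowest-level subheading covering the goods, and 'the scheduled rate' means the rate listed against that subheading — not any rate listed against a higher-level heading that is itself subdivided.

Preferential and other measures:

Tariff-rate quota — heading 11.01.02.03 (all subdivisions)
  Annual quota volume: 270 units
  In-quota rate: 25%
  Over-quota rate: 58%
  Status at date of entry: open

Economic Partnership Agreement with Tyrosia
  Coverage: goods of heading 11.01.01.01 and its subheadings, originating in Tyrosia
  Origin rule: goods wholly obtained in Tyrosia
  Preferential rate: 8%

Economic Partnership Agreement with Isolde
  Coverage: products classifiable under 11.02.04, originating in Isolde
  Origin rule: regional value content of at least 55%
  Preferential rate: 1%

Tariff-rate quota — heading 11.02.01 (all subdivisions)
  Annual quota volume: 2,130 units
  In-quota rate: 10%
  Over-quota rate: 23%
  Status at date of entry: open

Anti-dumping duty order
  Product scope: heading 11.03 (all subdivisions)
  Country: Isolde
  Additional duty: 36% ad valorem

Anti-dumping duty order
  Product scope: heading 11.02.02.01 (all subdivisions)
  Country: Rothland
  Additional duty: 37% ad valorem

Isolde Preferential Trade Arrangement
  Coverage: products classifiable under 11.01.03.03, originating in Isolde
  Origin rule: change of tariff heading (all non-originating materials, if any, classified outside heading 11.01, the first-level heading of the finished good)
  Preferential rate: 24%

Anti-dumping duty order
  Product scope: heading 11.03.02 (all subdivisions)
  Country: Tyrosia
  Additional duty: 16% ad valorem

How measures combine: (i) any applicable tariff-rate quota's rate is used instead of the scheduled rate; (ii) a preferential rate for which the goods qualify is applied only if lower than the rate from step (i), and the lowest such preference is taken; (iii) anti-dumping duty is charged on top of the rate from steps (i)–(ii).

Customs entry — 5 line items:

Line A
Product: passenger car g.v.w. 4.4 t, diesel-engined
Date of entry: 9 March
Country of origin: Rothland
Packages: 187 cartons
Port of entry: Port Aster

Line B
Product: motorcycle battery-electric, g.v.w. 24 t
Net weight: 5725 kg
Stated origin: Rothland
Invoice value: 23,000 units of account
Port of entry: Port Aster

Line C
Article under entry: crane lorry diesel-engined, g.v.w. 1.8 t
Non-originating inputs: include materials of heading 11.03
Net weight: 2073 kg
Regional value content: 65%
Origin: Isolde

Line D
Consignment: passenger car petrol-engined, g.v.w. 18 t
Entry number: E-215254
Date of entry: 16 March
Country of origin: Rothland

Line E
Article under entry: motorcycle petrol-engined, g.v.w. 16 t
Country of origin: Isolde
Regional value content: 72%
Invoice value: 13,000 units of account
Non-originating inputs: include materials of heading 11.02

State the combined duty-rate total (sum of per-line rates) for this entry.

140%

Line A: passenger car → 11.01; diesel-engined → 11.01.04; g.v.w. 4.4 t → 11.01.04.02. Scheduled 30%. No special measure applies. → 30%.
Line B: motorcycle → 11.02; battery-electric → 11.02.01; g.v.w. 24 t → 11.02.01.02. Scheduled 14%. quota on 11.02.01 open → in-quota 10%. → 10%.
Line C: crane lorry → 11.03; diesel-engined → 11.03.03; g.v.w. 1.8 t → 11.03.03.01. Scheduled 38%. Isolde agreement on 11.02.04: 11.03.03.01 not covered; Isolde agreement on 11.01.03.03: 11.03.03.01 not covered; anti-dumping (Isolde, 11.03): +36%; total 38% + 36% = 74%. → 74%.
Line D: passenger car → 11.01; petrol-engined → 11.01.02; g.v.w. 18 t → 11.01.02.03. Scheduled 37%. quota on 11.01.02.03 open → in-quota 25%. → 25%.
Line E: motorcycle → 11.02; petrol-engined → 11.02.04; g.v.w. 16 t → 11.02.04.01. Scheduled 10%. Isolde agreement on 11.02.04: RVC ≥ 55% → 1% available; Isolde agreement on 11.01.03.03: 11.02.04.01 not covered; preferential 1%. → 1%.
Sum: 30% + 10% + 74% + 25% + 1% = 140%.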